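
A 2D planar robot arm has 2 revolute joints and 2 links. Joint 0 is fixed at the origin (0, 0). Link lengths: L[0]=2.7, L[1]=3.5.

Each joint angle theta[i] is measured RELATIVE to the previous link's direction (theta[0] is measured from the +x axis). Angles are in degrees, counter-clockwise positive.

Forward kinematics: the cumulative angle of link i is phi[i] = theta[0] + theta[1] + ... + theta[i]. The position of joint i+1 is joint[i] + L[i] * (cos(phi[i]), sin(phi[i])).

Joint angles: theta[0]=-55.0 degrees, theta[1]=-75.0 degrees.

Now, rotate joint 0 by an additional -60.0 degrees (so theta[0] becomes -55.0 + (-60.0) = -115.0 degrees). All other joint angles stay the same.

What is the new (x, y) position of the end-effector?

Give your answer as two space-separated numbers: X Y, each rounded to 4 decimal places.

joint[0] = (0.0000, 0.0000)  (base)
link 0: phi[0] = -115 = -115 deg
  cos(-115 deg) = -0.4226, sin(-115 deg) = -0.9063
  joint[1] = (0.0000, 0.0000) + 2.7 * (-0.4226, -0.9063) = (0.0000 + -1.1411, 0.0000 + -2.4470) = (-1.1411, -2.4470)
link 1: phi[1] = -115 + -75 = -190 deg
  cos(-190 deg) = -0.9848, sin(-190 deg) = 0.1736
  joint[2] = (-1.1411, -2.4470) + 3.5 * (-0.9848, 0.1736) = (-1.1411 + -3.4468, -2.4470 + 0.6078) = (-4.5879, -1.8393)
End effector: (-4.5879, -1.8393)

Answer: -4.5879 -1.8393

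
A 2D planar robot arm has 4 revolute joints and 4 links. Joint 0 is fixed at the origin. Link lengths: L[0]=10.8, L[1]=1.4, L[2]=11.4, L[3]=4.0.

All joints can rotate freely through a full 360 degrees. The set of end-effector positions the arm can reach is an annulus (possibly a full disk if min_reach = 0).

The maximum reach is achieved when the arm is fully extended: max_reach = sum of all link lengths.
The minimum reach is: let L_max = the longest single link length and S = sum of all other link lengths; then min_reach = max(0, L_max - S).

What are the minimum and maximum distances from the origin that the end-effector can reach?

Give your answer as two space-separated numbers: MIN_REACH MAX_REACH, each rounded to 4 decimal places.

Answer: 0.0000 27.6000

Derivation:
Link lengths: [10.8, 1.4, 11.4, 4.0]
max_reach = 10.8 + 1.4 + 11.4 + 4 = 27.6
L_max = max([10.8, 1.4, 11.4, 4.0]) = 11.4
S (sum of others) = 27.6 - 11.4 = 16.2
min_reach = max(0, 11.4 - 16.2) = max(0, -4.8) = 0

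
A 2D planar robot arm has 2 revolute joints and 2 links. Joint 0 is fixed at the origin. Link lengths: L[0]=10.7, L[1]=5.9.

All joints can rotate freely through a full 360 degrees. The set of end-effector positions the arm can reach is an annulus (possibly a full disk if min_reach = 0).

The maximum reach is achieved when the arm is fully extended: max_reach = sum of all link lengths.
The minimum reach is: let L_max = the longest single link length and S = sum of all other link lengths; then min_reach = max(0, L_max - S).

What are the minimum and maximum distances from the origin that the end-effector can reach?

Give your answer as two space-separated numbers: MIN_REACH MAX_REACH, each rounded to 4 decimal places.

Link lengths: [10.7, 5.9]
max_reach = 10.7 + 5.9 = 16.6
L_max = max([10.7, 5.9]) = 10.7
S (sum of others) = 16.6 - 10.7 = 5.9
min_reach = max(0, 10.7 - 5.9) = max(0, 4.8) = 4.8

Answer: 4.8000 16.6000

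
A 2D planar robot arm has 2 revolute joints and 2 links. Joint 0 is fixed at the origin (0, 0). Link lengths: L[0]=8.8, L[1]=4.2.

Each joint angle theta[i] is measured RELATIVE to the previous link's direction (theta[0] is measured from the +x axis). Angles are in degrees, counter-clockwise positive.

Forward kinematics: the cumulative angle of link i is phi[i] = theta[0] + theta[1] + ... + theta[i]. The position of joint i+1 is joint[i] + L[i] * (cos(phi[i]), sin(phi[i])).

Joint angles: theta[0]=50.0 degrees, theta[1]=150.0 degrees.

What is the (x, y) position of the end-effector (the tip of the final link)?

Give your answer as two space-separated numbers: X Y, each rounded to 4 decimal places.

Answer: 1.7098 5.3047

Derivation:
joint[0] = (0.0000, 0.0000)  (base)
link 0: phi[0] = 50 = 50 deg
  cos(50 deg) = 0.6428, sin(50 deg) = 0.7660
  joint[1] = (0.0000, 0.0000) + 8.8 * (0.6428, 0.7660) = (0.0000 + 5.6565, 0.0000 + 6.7412) = (5.6565, 6.7412)
link 1: phi[1] = 50 + 150 = 200 deg
  cos(200 deg) = -0.9397, sin(200 deg) = -0.3420
  joint[2] = (5.6565, 6.7412) + 4.2 * (-0.9397, -0.3420) = (5.6565 + -3.9467, 6.7412 + -1.4365) = (1.7098, 5.3047)
End effector: (1.7098, 5.3047)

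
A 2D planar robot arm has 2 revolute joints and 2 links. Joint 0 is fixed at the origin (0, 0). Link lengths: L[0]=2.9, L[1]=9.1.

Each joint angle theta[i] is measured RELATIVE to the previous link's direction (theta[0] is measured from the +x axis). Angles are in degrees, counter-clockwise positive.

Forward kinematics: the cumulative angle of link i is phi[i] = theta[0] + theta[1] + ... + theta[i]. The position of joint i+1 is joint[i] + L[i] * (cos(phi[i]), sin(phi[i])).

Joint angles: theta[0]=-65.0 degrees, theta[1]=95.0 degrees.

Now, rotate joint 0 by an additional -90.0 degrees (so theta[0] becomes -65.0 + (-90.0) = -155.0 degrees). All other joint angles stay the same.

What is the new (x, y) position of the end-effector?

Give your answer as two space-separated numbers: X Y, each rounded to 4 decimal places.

Answer: 1.9217 -9.1064

Derivation:
joint[0] = (0.0000, 0.0000)  (base)
link 0: phi[0] = -155 = -155 deg
  cos(-155 deg) = -0.9063, sin(-155 deg) = -0.4226
  joint[1] = (0.0000, 0.0000) + 2.9 * (-0.9063, -0.4226) = (0.0000 + -2.6283, 0.0000 + -1.2256) = (-2.6283, -1.2256)
link 1: phi[1] = -155 + 95 = -60 deg
  cos(-60 deg) = 0.5000, sin(-60 deg) = -0.8660
  joint[2] = (-2.6283, -1.2256) + 9.1 * (0.5000, -0.8660) = (-2.6283 + 4.5500, -1.2256 + -7.8808) = (1.9217, -9.1064)
End effector: (1.9217, -9.1064)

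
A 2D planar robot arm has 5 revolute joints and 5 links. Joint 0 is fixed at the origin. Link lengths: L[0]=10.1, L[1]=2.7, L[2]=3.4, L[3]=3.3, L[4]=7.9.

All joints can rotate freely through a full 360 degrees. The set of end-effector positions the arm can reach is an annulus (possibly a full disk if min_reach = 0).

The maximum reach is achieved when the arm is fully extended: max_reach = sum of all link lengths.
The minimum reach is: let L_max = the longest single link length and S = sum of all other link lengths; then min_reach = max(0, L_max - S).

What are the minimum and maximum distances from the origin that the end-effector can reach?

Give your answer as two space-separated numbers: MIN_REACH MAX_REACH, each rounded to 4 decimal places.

Link lengths: [10.1, 2.7, 3.4, 3.3, 7.9]
max_reach = 10.1 + 2.7 + 3.4 + 3.3 + 7.9 = 27.4
L_max = max([10.1, 2.7, 3.4, 3.3, 7.9]) = 10.1
S (sum of others) = 27.4 - 10.1 = 17.3
min_reach = max(0, 10.1 - 17.3) = max(0, -7.2) = 0

Answer: 0.0000 27.4000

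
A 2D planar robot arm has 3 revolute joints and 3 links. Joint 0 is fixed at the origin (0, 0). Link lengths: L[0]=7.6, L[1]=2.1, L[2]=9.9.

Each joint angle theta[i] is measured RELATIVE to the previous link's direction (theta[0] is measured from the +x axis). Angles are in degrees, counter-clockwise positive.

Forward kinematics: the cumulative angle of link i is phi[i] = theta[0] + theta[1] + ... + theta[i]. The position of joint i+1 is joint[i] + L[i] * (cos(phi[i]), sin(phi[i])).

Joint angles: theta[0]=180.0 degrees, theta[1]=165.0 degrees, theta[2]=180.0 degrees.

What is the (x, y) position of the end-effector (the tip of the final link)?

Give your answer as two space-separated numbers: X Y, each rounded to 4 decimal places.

Answer: -15.1342 2.0188

Derivation:
joint[0] = (0.0000, 0.0000)  (base)
link 0: phi[0] = 180 = 180 deg
  cos(180 deg) = -1.0000, sin(180 deg) = 0.0000
  joint[1] = (0.0000, 0.0000) + 7.6 * (-1.0000, 0.0000) = (0.0000 + -7.6000, 0.0000 + 0.0000) = (-7.6000, 0.0000)
link 1: phi[1] = 180 + 165 = 345 deg
  cos(345 deg) = 0.9659, sin(345 deg) = -0.2588
  joint[2] = (-7.6000, 0.0000) + 2.1 * (0.9659, -0.2588) = (-7.6000 + 2.0284, 0.0000 + -0.5435) = (-5.5716, -0.5435)
link 2: phi[2] = 180 + 165 + 180 = 525 deg
  cos(525 deg) = -0.9659, sin(525 deg) = 0.2588
  joint[3] = (-5.5716, -0.5435) + 9.9 * (-0.9659, 0.2588) = (-5.5716 + -9.5627, -0.5435 + 2.5623) = (-15.1342, 2.0188)
End effector: (-15.1342, 2.0188)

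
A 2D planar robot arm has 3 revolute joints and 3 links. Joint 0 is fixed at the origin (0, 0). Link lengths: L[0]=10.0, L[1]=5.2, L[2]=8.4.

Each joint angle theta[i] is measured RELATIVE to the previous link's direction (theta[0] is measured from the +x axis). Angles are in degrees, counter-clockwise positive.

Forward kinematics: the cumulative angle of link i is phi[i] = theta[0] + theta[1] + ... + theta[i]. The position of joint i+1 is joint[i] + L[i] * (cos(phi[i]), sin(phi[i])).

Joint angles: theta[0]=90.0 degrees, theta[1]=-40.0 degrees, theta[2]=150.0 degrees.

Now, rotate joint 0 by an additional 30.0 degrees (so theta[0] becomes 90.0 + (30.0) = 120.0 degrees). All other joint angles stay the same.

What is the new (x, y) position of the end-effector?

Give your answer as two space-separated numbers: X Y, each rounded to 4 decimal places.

Answer: -9.4964 7.3465

Derivation:
joint[0] = (0.0000, 0.0000)  (base)
link 0: phi[0] = 120 = 120 deg
  cos(120 deg) = -0.5000, sin(120 deg) = 0.8660
  joint[1] = (0.0000, 0.0000) + 10 * (-0.5000, 0.8660) = (0.0000 + -5.0000, 0.0000 + 8.6603) = (-5.0000, 8.6603)
link 1: phi[1] = 120 + -40 = 80 deg
  cos(80 deg) = 0.1736, sin(80 deg) = 0.9848
  joint[2] = (-5.0000, 8.6603) + 5.2 * (0.1736, 0.9848) = (-5.0000 + 0.9030, 8.6603 + 5.1210) = (-4.0970, 13.7813)
link 2: phi[2] = 120 + -40 + 150 = 230 deg
  cos(230 deg) = -0.6428, sin(230 deg) = -0.7660
  joint[3] = (-4.0970, 13.7813) + 8.4 * (-0.6428, -0.7660) = (-4.0970 + -5.3994, 13.7813 + -6.4348) = (-9.4964, 7.3465)
End effector: (-9.4964, 7.3465)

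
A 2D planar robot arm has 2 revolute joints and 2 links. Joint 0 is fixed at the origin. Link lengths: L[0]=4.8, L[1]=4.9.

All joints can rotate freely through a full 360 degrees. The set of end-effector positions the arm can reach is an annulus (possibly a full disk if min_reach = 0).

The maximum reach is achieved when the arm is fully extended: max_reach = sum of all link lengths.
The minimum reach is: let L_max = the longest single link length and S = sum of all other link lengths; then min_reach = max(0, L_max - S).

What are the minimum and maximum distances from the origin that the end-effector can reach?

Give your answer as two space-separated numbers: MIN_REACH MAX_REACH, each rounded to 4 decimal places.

Answer: 0.1000 9.7000

Derivation:
Link lengths: [4.8, 4.9]
max_reach = 4.8 + 4.9 = 9.7
L_max = max([4.8, 4.9]) = 4.9
S (sum of others) = 9.7 - 4.9 = 4.8
min_reach = max(0, 4.9 - 4.8) = max(0, 0.1) = 0.1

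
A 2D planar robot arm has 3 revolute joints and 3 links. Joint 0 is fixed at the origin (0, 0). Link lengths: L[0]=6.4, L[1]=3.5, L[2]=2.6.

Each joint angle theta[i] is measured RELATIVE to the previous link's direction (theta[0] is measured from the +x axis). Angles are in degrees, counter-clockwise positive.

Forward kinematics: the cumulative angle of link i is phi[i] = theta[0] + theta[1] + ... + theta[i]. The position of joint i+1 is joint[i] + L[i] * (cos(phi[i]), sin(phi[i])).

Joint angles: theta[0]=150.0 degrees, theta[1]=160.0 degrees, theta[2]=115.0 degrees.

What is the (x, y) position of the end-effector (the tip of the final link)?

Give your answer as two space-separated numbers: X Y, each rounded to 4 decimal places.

joint[0] = (0.0000, 0.0000)  (base)
link 0: phi[0] = 150 = 150 deg
  cos(150 deg) = -0.8660, sin(150 deg) = 0.5000
  joint[1] = (0.0000, 0.0000) + 6.4 * (-0.8660, 0.5000) = (0.0000 + -5.5426, 0.0000 + 3.2000) = (-5.5426, 3.2000)
link 1: phi[1] = 150 + 160 = 310 deg
  cos(310 deg) = 0.6428, sin(310 deg) = -0.7660
  joint[2] = (-5.5426, 3.2000) + 3.5 * (0.6428, -0.7660) = (-5.5426 + 2.2498, 3.2000 + -2.6812) = (-3.2928, 0.5188)
link 2: phi[2] = 150 + 160 + 115 = 425 deg
  cos(425 deg) = 0.4226, sin(425 deg) = 0.9063
  joint[3] = (-3.2928, 0.5188) + 2.6 * (0.4226, 0.9063) = (-3.2928 + 1.0988, 0.5188 + 2.3564) = (-2.1940, 2.8752)
End effector: (-2.1940, 2.8752)

Answer: -2.1940 2.8752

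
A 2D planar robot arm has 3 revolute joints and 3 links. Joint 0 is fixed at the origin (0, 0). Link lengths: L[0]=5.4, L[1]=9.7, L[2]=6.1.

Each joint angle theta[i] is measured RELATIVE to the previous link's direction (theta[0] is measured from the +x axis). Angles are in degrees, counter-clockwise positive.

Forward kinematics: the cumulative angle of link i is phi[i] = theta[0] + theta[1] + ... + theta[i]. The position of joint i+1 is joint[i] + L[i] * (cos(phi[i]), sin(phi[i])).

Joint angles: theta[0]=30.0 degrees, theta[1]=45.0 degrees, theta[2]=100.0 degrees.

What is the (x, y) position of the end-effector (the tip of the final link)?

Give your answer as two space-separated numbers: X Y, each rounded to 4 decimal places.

joint[0] = (0.0000, 0.0000)  (base)
link 0: phi[0] = 30 = 30 deg
  cos(30 deg) = 0.8660, sin(30 deg) = 0.5000
  joint[1] = (0.0000, 0.0000) + 5.4 * (0.8660, 0.5000) = (0.0000 + 4.6765, 0.0000 + 2.7000) = (4.6765, 2.7000)
link 1: phi[1] = 30 + 45 = 75 deg
  cos(75 deg) = 0.2588, sin(75 deg) = 0.9659
  joint[2] = (4.6765, 2.7000) + 9.7 * (0.2588, 0.9659) = (4.6765 + 2.5105, 2.7000 + 9.3695) = (7.1871, 12.0695)
link 2: phi[2] = 30 + 45 + 100 = 175 deg
  cos(175 deg) = -0.9962, sin(175 deg) = 0.0872
  joint[3] = (7.1871, 12.0695) + 6.1 * (-0.9962, 0.0872) = (7.1871 + -6.0768, 12.0695 + 0.5317) = (1.1103, 12.6011)
End effector: (1.1103, 12.6011)

Answer: 1.1103 12.6011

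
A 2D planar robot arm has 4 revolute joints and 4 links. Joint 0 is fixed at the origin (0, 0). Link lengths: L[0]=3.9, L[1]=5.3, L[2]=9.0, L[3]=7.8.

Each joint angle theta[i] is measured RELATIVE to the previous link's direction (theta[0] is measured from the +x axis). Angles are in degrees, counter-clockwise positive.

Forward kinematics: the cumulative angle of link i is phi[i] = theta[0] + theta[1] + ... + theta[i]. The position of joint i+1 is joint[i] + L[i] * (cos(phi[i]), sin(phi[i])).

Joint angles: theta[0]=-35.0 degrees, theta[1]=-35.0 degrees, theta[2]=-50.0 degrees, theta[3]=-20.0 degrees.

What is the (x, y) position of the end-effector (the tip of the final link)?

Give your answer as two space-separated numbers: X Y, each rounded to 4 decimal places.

Answer: -5.4677 -20.0253

Derivation:
joint[0] = (0.0000, 0.0000)  (base)
link 0: phi[0] = -35 = -35 deg
  cos(-35 deg) = 0.8192, sin(-35 deg) = -0.5736
  joint[1] = (0.0000, 0.0000) + 3.9 * (0.8192, -0.5736) = (0.0000 + 3.1947, 0.0000 + -2.2369) = (3.1947, -2.2369)
link 1: phi[1] = -35 + -35 = -70 deg
  cos(-70 deg) = 0.3420, sin(-70 deg) = -0.9397
  joint[2] = (3.1947, -2.2369) + 5.3 * (0.3420, -0.9397) = (3.1947 + 1.8127, -2.2369 + -4.9804) = (5.0074, -7.2173)
link 2: phi[2] = -35 + -35 + -50 = -120 deg
  cos(-120 deg) = -0.5000, sin(-120 deg) = -0.8660
  joint[3] = (5.0074, -7.2173) + 9 * (-0.5000, -0.8660) = (5.0074 + -4.5000, -7.2173 + -7.7942) = (0.5074, -15.0115)
link 3: phi[3] = -35 + -35 + -50 + -20 = -140 deg
  cos(-140 deg) = -0.7660, sin(-140 deg) = -0.6428
  joint[4] = (0.5074, -15.0115) + 7.8 * (-0.7660, -0.6428) = (0.5074 + -5.9751, -15.0115 + -5.0137) = (-5.4677, -20.0253)
End effector: (-5.4677, -20.0253)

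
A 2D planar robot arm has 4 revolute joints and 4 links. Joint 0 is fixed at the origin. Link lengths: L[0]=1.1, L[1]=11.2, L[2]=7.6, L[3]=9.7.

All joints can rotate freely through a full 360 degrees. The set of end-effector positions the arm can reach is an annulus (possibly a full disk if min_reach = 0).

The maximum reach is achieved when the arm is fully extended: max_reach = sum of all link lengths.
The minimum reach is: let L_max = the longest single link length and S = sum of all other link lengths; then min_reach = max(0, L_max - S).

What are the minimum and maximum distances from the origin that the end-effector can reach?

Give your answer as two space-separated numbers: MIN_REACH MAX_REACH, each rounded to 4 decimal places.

Link lengths: [1.1, 11.2, 7.6, 9.7]
max_reach = 1.1 + 11.2 + 7.6 + 9.7 = 29.6
L_max = max([1.1, 11.2, 7.6, 9.7]) = 11.2
S (sum of others) = 29.6 - 11.2 = 18.4
min_reach = max(0, 11.2 - 18.4) = max(0, -7.2) = 0

Answer: 0.0000 29.6000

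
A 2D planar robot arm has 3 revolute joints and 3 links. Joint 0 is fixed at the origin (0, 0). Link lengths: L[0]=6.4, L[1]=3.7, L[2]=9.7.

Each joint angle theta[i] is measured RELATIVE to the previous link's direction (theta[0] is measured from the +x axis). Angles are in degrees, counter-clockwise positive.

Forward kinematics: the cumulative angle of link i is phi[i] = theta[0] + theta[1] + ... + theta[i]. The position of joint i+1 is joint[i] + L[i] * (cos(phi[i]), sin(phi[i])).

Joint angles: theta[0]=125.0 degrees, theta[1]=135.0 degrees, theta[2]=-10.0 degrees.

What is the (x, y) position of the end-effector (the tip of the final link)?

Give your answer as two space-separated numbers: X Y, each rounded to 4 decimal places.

joint[0] = (0.0000, 0.0000)  (base)
link 0: phi[0] = 125 = 125 deg
  cos(125 deg) = -0.5736, sin(125 deg) = 0.8192
  joint[1] = (0.0000, 0.0000) + 6.4 * (-0.5736, 0.8192) = (0.0000 + -3.6709, 0.0000 + 5.2426) = (-3.6709, 5.2426)
link 1: phi[1] = 125 + 135 = 260 deg
  cos(260 deg) = -0.1736, sin(260 deg) = -0.9848
  joint[2] = (-3.6709, 5.2426) + 3.7 * (-0.1736, -0.9848) = (-3.6709 + -0.6425, 5.2426 + -3.6438) = (-4.3134, 1.5988)
link 2: phi[2] = 125 + 135 + -10 = 250 deg
  cos(250 deg) = -0.3420, sin(250 deg) = -0.9397
  joint[3] = (-4.3134, 1.5988) + 9.7 * (-0.3420, -0.9397) = (-4.3134 + -3.3176, 1.5988 + -9.1150) = (-7.6310, -7.5162)
End effector: (-7.6310, -7.5162)

Answer: -7.6310 -7.5162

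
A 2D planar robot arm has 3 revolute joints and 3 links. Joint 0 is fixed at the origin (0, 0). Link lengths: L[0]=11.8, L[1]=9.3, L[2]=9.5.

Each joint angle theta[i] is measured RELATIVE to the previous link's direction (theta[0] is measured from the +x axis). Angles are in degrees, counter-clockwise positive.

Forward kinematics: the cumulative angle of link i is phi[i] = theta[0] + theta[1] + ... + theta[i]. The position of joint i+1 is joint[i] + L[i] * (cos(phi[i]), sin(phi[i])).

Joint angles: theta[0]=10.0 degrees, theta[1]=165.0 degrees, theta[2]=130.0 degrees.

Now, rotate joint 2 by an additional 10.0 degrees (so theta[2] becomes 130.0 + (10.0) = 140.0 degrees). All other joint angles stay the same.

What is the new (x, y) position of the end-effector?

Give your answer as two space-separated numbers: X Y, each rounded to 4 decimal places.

joint[0] = (0.0000, 0.0000)  (base)
link 0: phi[0] = 10 = 10 deg
  cos(10 deg) = 0.9848, sin(10 deg) = 0.1736
  joint[1] = (0.0000, 0.0000) + 11.8 * (0.9848, 0.1736) = (0.0000 + 11.6207, 0.0000 + 2.0490) = (11.6207, 2.0490)
link 1: phi[1] = 10 + 165 = 175 deg
  cos(175 deg) = -0.9962, sin(175 deg) = 0.0872
  joint[2] = (11.6207, 2.0490) + 9.3 * (-0.9962, 0.0872) = (11.6207 + -9.2646, 2.0490 + 0.8105) = (2.3561, 2.8596)
link 2: phi[2] = 10 + 165 + 140 = 315 deg
  cos(315 deg) = 0.7071, sin(315 deg) = -0.7071
  joint[3] = (2.3561, 2.8596) + 9.5 * (0.7071, -0.7071) = (2.3561 + 6.7175, 2.8596 + -6.7175) = (9.0736, -3.8579)
End effector: (9.0736, -3.8579)

Answer: 9.0736 -3.8579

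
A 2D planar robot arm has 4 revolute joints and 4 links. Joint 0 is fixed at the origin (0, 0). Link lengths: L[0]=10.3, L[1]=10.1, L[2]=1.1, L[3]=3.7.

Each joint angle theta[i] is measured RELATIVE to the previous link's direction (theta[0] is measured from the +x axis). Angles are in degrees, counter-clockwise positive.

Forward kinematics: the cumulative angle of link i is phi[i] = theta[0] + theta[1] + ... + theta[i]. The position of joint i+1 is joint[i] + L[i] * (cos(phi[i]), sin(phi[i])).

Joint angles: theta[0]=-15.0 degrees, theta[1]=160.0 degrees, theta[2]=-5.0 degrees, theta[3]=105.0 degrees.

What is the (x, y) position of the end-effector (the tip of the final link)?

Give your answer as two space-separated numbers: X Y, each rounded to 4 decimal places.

Answer: -0.7307 0.4810

Derivation:
joint[0] = (0.0000, 0.0000)  (base)
link 0: phi[0] = -15 = -15 deg
  cos(-15 deg) = 0.9659, sin(-15 deg) = -0.2588
  joint[1] = (0.0000, 0.0000) + 10.3 * (0.9659, -0.2588) = (0.0000 + 9.9490, 0.0000 + -2.6658) = (9.9490, -2.6658)
link 1: phi[1] = -15 + 160 = 145 deg
  cos(145 deg) = -0.8192, sin(145 deg) = 0.5736
  joint[2] = (9.9490, -2.6658) + 10.1 * (-0.8192, 0.5736) = (9.9490 + -8.2734, -2.6658 + 5.7931) = (1.6756, 3.1273)
link 2: phi[2] = -15 + 160 + -5 = 140 deg
  cos(140 deg) = -0.7660, sin(140 deg) = 0.6428
  joint[3] = (1.6756, 3.1273) + 1.1 * (-0.7660, 0.6428) = (1.6756 + -0.8426, 3.1273 + 0.7071) = (0.8330, 3.8344)
link 3: phi[3] = -15 + 160 + -5 + 105 = 245 deg
  cos(245 deg) = -0.4226, sin(245 deg) = -0.9063
  joint[4] = (0.8330, 3.8344) + 3.7 * (-0.4226, -0.9063) = (0.8330 + -1.5637, 3.8344 + -3.3533) = (-0.7307, 0.4810)
End effector: (-0.7307, 0.4810)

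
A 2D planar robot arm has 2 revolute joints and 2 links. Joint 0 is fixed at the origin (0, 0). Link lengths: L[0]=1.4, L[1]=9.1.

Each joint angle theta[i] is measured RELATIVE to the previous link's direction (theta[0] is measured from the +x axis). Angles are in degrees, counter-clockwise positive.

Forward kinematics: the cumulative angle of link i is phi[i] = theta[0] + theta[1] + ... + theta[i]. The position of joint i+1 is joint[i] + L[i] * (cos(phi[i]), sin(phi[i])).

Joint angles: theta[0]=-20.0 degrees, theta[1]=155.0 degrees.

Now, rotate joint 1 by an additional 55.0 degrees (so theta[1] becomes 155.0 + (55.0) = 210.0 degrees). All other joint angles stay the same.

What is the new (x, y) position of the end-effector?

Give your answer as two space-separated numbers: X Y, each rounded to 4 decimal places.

Answer: -7.6462 -2.0590

Derivation:
joint[0] = (0.0000, 0.0000)  (base)
link 0: phi[0] = -20 = -20 deg
  cos(-20 deg) = 0.9397, sin(-20 deg) = -0.3420
  joint[1] = (0.0000, 0.0000) + 1.4 * (0.9397, -0.3420) = (0.0000 + 1.3156, 0.0000 + -0.4788) = (1.3156, -0.4788)
link 1: phi[1] = -20 + 210 = 190 deg
  cos(190 deg) = -0.9848, sin(190 deg) = -0.1736
  joint[2] = (1.3156, -0.4788) + 9.1 * (-0.9848, -0.1736) = (1.3156 + -8.9618, -0.4788 + -1.5802) = (-7.6462, -2.0590)
End effector: (-7.6462, -2.0590)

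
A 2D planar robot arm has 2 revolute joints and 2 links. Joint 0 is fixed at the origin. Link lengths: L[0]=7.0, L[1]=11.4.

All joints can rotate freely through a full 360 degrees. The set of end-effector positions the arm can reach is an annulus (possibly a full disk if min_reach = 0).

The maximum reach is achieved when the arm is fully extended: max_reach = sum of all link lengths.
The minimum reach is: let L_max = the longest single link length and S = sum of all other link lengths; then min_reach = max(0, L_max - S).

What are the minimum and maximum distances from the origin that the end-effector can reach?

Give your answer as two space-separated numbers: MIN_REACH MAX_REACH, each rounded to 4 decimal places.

Link lengths: [7.0, 11.4]
max_reach = 7 + 11.4 = 18.4
L_max = max([7.0, 11.4]) = 11.4
S (sum of others) = 18.4 - 11.4 = 7
min_reach = max(0, 11.4 - 7) = max(0, 4.4) = 4.4

Answer: 4.4000 18.4000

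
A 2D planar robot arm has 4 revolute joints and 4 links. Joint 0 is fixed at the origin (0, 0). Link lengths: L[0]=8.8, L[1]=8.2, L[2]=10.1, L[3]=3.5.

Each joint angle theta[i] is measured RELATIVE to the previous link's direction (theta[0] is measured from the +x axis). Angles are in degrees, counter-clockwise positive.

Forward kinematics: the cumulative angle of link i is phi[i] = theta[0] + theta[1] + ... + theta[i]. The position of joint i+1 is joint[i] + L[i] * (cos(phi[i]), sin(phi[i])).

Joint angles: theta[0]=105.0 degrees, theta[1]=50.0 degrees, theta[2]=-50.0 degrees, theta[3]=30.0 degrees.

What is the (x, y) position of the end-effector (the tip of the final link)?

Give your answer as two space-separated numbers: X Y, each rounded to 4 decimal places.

joint[0] = (0.0000, 0.0000)  (base)
link 0: phi[0] = 105 = 105 deg
  cos(105 deg) = -0.2588, sin(105 deg) = 0.9659
  joint[1] = (0.0000, 0.0000) + 8.8 * (-0.2588, 0.9659) = (0.0000 + -2.2776, 0.0000 + 8.5001) = (-2.2776, 8.5001)
link 1: phi[1] = 105 + 50 = 155 deg
  cos(155 deg) = -0.9063, sin(155 deg) = 0.4226
  joint[2] = (-2.2776, 8.5001) + 8.2 * (-0.9063, 0.4226) = (-2.2776 + -7.4317, 8.5001 + 3.4655) = (-9.7093, 11.9656)
link 2: phi[2] = 105 + 50 + -50 = 105 deg
  cos(105 deg) = -0.2588, sin(105 deg) = 0.9659
  joint[3] = (-9.7093, 11.9656) + 10.1 * (-0.2588, 0.9659) = (-9.7093 + -2.6141, 11.9656 + 9.7559) = (-12.3234, 21.7215)
link 3: phi[3] = 105 + 50 + -50 + 30 = 135 deg
  cos(135 deg) = -0.7071, sin(135 deg) = 0.7071
  joint[4] = (-12.3234, 21.7215) + 3.5 * (-0.7071, 0.7071) = (-12.3234 + -2.4749, 21.7215 + 2.4749) = (-14.7983, 24.1963)
End effector: (-14.7983, 24.1963)

Answer: -14.7983 24.1963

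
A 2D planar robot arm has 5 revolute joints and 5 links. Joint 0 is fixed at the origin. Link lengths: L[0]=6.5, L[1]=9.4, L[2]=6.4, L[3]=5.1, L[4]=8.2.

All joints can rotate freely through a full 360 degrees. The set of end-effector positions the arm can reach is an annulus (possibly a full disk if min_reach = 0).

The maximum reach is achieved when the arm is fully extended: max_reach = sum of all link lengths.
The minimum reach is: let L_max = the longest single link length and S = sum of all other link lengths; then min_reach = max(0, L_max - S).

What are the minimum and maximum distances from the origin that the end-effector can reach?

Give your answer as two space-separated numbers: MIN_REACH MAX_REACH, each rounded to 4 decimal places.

Link lengths: [6.5, 9.4, 6.4, 5.1, 8.2]
max_reach = 6.5 + 9.4 + 6.4 + 5.1 + 8.2 = 35.6
L_max = max([6.5, 9.4, 6.4, 5.1, 8.2]) = 9.4
S (sum of others) = 35.6 - 9.4 = 26.2
min_reach = max(0, 9.4 - 26.2) = max(0, -16.8) = 0

Answer: 0.0000 35.6000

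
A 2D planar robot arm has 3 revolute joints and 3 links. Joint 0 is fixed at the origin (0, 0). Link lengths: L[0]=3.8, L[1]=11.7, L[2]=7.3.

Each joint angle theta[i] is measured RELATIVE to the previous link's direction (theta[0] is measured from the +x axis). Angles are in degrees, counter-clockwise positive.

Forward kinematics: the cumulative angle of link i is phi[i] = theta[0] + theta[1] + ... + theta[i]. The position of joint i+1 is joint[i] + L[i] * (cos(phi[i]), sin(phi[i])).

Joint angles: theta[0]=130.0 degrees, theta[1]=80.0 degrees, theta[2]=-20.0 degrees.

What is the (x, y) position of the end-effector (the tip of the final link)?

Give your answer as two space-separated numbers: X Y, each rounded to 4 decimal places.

joint[0] = (0.0000, 0.0000)  (base)
link 0: phi[0] = 130 = 130 deg
  cos(130 deg) = -0.6428, sin(130 deg) = 0.7660
  joint[1] = (0.0000, 0.0000) + 3.8 * (-0.6428, 0.7660) = (0.0000 + -2.4426, 0.0000 + 2.9110) = (-2.4426, 2.9110)
link 1: phi[1] = 130 + 80 = 210 deg
  cos(210 deg) = -0.8660, sin(210 deg) = -0.5000
  joint[2] = (-2.4426, 2.9110) + 11.7 * (-0.8660, -0.5000) = (-2.4426 + -10.1325, 2.9110 + -5.8500) = (-12.5751, -2.9390)
link 2: phi[2] = 130 + 80 + -20 = 190 deg
  cos(190 deg) = -0.9848, sin(190 deg) = -0.1736
  joint[3] = (-12.5751, -2.9390) + 7.3 * (-0.9848, -0.1736) = (-12.5751 + -7.1891, -2.9390 + -1.2676) = (-19.7642, -4.2067)
End effector: (-19.7642, -4.2067)

Answer: -19.7642 -4.2067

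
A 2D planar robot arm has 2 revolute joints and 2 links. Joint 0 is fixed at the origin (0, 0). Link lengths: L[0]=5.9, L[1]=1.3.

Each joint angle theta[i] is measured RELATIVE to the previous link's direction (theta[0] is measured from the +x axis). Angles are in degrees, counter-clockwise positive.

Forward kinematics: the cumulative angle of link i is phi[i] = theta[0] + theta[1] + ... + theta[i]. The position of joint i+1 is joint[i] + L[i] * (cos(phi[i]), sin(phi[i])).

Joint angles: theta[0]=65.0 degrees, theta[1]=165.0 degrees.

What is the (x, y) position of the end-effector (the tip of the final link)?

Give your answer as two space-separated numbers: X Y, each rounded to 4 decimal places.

joint[0] = (0.0000, 0.0000)  (base)
link 0: phi[0] = 65 = 65 deg
  cos(65 deg) = 0.4226, sin(65 deg) = 0.9063
  joint[1] = (0.0000, 0.0000) + 5.9 * (0.4226, 0.9063) = (0.0000 + 2.4934, 0.0000 + 5.3472) = (2.4934, 5.3472)
link 1: phi[1] = 65 + 165 = 230 deg
  cos(230 deg) = -0.6428, sin(230 deg) = -0.7660
  joint[2] = (2.4934, 5.3472) + 1.3 * (-0.6428, -0.7660) = (2.4934 + -0.8356, 5.3472 + -0.9959) = (1.6578, 4.3514)
End effector: (1.6578, 4.3514)

Answer: 1.6578 4.3514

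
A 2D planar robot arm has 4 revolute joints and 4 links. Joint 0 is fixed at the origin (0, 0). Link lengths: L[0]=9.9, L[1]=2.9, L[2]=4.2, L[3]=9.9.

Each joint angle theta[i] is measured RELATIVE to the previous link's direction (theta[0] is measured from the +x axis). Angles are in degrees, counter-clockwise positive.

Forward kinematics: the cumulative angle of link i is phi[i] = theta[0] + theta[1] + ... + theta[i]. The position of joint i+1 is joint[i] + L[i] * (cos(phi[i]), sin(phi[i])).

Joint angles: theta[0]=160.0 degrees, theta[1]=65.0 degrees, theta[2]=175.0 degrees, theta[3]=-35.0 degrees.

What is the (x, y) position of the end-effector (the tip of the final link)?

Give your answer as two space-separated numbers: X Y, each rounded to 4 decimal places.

joint[0] = (0.0000, 0.0000)  (base)
link 0: phi[0] = 160 = 160 deg
  cos(160 deg) = -0.9397, sin(160 deg) = 0.3420
  joint[1] = (0.0000, 0.0000) + 9.9 * (-0.9397, 0.3420) = (0.0000 + -9.3030, 0.0000 + 3.3860) = (-9.3030, 3.3860)
link 1: phi[1] = 160 + 65 = 225 deg
  cos(225 deg) = -0.7071, sin(225 deg) = -0.7071
  joint[2] = (-9.3030, 3.3860) + 2.9 * (-0.7071, -0.7071) = (-9.3030 + -2.0506, 3.3860 + -2.0506) = (-11.3536, 1.3354)
link 2: phi[2] = 160 + 65 + 175 = 400 deg
  cos(400 deg) = 0.7660, sin(400 deg) = 0.6428
  joint[3] = (-11.3536, 1.3354) + 4.2 * (0.7660, 0.6428) = (-11.3536 + 3.2174, 1.3354 + 2.6997) = (-8.1362, 4.0351)
link 3: phi[3] = 160 + 65 + 175 + -35 = 365 deg
  cos(365 deg) = 0.9962, sin(365 deg) = 0.0872
  joint[4] = (-8.1362, 4.0351) + 9.9 * (0.9962, 0.0872) = (-8.1362 + 9.8623, 4.0351 + 0.8628) = (1.7261, 4.8979)
End effector: (1.7261, 4.8979)

Answer: 1.7261 4.8979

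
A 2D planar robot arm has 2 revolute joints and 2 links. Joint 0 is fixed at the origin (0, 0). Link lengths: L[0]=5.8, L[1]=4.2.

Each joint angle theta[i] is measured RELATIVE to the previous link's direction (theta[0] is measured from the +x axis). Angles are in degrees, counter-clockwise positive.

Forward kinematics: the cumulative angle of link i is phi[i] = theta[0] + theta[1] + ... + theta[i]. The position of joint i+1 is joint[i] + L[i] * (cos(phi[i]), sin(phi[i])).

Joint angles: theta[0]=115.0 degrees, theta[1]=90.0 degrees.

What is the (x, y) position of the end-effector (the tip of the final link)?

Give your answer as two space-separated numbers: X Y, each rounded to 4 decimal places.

Answer: -6.2577 3.4816

Derivation:
joint[0] = (0.0000, 0.0000)  (base)
link 0: phi[0] = 115 = 115 deg
  cos(115 deg) = -0.4226, sin(115 deg) = 0.9063
  joint[1] = (0.0000, 0.0000) + 5.8 * (-0.4226, 0.9063) = (0.0000 + -2.4512, 0.0000 + 5.2566) = (-2.4512, 5.2566)
link 1: phi[1] = 115 + 90 = 205 deg
  cos(205 deg) = -0.9063, sin(205 deg) = -0.4226
  joint[2] = (-2.4512, 5.2566) + 4.2 * (-0.9063, -0.4226) = (-2.4512 + -3.8065, 5.2566 + -1.7750) = (-6.2577, 3.4816)
End effector: (-6.2577, 3.4816)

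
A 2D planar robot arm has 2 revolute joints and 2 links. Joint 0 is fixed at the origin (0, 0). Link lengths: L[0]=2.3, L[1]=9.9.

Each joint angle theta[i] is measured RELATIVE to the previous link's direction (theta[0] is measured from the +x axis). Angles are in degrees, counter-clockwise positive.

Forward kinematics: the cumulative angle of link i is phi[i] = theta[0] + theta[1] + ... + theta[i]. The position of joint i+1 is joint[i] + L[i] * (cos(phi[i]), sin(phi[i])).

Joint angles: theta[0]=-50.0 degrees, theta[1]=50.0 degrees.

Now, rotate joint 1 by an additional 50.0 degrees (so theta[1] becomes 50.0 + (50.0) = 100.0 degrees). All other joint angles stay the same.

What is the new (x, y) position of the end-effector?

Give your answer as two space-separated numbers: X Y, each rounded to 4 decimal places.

Answer: 7.8420 5.8219

Derivation:
joint[0] = (0.0000, 0.0000)  (base)
link 0: phi[0] = -50 = -50 deg
  cos(-50 deg) = 0.6428, sin(-50 deg) = -0.7660
  joint[1] = (0.0000, 0.0000) + 2.3 * (0.6428, -0.7660) = (0.0000 + 1.4784, 0.0000 + -1.7619) = (1.4784, -1.7619)
link 1: phi[1] = -50 + 100 = 50 deg
  cos(50 deg) = 0.6428, sin(50 deg) = 0.7660
  joint[2] = (1.4784, -1.7619) + 9.9 * (0.6428, 0.7660) = (1.4784 + 6.3636, -1.7619 + 7.5838) = (7.8420, 5.8219)
End effector: (7.8420, 5.8219)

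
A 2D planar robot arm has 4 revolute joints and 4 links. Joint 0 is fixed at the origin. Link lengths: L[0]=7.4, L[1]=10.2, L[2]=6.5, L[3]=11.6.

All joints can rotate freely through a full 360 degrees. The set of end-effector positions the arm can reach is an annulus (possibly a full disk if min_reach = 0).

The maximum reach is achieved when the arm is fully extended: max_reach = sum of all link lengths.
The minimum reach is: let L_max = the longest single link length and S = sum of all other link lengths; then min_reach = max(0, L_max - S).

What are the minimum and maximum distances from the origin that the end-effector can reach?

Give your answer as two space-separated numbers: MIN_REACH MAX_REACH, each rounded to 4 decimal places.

Answer: 0.0000 35.7000

Derivation:
Link lengths: [7.4, 10.2, 6.5, 11.6]
max_reach = 7.4 + 10.2 + 6.5 + 11.6 = 35.7
L_max = max([7.4, 10.2, 6.5, 11.6]) = 11.6
S (sum of others) = 35.7 - 11.6 = 24.1
min_reach = max(0, 11.6 - 24.1) = max(0, -12.5) = 0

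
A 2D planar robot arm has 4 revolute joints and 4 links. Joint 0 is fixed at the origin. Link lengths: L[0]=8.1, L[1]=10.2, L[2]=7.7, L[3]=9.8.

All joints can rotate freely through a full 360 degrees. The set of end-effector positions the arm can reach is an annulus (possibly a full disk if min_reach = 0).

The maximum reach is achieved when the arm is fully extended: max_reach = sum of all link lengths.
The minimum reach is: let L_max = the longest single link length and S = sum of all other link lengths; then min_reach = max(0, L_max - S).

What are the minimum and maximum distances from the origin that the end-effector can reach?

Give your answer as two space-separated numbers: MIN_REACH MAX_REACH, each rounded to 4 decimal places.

Answer: 0.0000 35.8000

Derivation:
Link lengths: [8.1, 10.2, 7.7, 9.8]
max_reach = 8.1 + 10.2 + 7.7 + 9.8 = 35.8
L_max = max([8.1, 10.2, 7.7, 9.8]) = 10.2
S (sum of others) = 35.8 - 10.2 = 25.6
min_reach = max(0, 10.2 - 25.6) = max(0, -15.4) = 0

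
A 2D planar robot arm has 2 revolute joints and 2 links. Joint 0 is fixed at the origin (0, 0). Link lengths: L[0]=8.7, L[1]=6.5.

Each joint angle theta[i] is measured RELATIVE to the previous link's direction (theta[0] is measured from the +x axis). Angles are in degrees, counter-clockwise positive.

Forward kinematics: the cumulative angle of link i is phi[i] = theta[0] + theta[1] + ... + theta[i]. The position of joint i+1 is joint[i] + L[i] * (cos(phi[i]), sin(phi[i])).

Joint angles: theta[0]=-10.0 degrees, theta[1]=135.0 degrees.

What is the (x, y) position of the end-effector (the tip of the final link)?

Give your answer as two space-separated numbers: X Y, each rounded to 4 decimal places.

joint[0] = (0.0000, 0.0000)  (base)
link 0: phi[0] = -10 = -10 deg
  cos(-10 deg) = 0.9848, sin(-10 deg) = -0.1736
  joint[1] = (0.0000, 0.0000) + 8.7 * (0.9848, -0.1736) = (0.0000 + 8.5678, 0.0000 + -1.5107) = (8.5678, -1.5107)
link 1: phi[1] = -10 + 135 = 125 deg
  cos(125 deg) = -0.5736, sin(125 deg) = 0.8192
  joint[2] = (8.5678, -1.5107) + 6.5 * (-0.5736, 0.8192) = (8.5678 + -3.7282, -1.5107 + 5.3245) = (4.8396, 3.8137)
End effector: (4.8396, 3.8137)

Answer: 4.8396 3.8137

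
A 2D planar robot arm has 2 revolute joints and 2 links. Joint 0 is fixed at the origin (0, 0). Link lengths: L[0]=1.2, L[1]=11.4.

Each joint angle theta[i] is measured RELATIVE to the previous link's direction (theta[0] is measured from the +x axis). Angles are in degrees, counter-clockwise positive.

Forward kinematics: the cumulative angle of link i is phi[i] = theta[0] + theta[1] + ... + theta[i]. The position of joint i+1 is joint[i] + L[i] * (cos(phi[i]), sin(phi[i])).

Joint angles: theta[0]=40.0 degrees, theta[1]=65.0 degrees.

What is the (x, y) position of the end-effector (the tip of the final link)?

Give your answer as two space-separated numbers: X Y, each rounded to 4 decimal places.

joint[0] = (0.0000, 0.0000)  (base)
link 0: phi[0] = 40 = 40 deg
  cos(40 deg) = 0.7660, sin(40 deg) = 0.6428
  joint[1] = (0.0000, 0.0000) + 1.2 * (0.7660, 0.6428) = (0.0000 + 0.9193, 0.0000 + 0.7713) = (0.9193, 0.7713)
link 1: phi[1] = 40 + 65 = 105 deg
  cos(105 deg) = -0.2588, sin(105 deg) = 0.9659
  joint[2] = (0.9193, 0.7713) + 11.4 * (-0.2588, 0.9659) = (0.9193 + -2.9505, 0.7713 + 11.0116) = (-2.0313, 11.7829)
End effector: (-2.0313, 11.7829)

Answer: -2.0313 11.7829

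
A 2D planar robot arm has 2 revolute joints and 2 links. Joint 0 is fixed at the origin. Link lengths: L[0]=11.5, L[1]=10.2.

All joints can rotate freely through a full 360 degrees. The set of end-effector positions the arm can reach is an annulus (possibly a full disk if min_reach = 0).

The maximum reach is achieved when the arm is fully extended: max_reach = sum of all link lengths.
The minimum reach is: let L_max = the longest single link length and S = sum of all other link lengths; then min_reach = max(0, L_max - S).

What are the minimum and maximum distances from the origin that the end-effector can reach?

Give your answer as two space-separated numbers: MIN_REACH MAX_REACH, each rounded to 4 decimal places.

Link lengths: [11.5, 10.2]
max_reach = 11.5 + 10.2 = 21.7
L_max = max([11.5, 10.2]) = 11.5
S (sum of others) = 21.7 - 11.5 = 10.2
min_reach = max(0, 11.5 - 10.2) = max(0, 1.3) = 1.3

Answer: 1.3000 21.7000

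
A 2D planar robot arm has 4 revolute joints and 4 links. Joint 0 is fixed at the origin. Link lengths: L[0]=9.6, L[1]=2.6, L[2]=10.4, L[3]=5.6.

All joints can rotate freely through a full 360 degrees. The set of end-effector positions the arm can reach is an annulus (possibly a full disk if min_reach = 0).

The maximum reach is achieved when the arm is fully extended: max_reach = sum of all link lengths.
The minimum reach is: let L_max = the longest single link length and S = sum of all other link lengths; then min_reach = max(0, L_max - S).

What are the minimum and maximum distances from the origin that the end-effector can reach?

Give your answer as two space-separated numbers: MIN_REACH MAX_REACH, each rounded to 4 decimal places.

Link lengths: [9.6, 2.6, 10.4, 5.6]
max_reach = 9.6 + 2.6 + 10.4 + 5.6 = 28.2
L_max = max([9.6, 2.6, 10.4, 5.6]) = 10.4
S (sum of others) = 28.2 - 10.4 = 17.8
min_reach = max(0, 10.4 - 17.8) = max(0, -7.4) = 0

Answer: 0.0000 28.2000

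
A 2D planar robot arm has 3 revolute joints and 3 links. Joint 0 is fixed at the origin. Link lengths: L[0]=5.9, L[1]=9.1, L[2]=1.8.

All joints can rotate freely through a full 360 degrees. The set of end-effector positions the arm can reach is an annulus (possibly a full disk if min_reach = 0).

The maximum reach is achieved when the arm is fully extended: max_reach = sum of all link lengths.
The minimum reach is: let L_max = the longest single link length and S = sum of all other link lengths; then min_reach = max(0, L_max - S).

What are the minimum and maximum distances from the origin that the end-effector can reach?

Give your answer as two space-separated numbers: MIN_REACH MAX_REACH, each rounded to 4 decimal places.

Answer: 1.4000 16.8000

Derivation:
Link lengths: [5.9, 9.1, 1.8]
max_reach = 5.9 + 9.1 + 1.8 = 16.8
L_max = max([5.9, 9.1, 1.8]) = 9.1
S (sum of others) = 16.8 - 9.1 = 7.7
min_reach = max(0, 9.1 - 7.7) = max(0, 1.4) = 1.4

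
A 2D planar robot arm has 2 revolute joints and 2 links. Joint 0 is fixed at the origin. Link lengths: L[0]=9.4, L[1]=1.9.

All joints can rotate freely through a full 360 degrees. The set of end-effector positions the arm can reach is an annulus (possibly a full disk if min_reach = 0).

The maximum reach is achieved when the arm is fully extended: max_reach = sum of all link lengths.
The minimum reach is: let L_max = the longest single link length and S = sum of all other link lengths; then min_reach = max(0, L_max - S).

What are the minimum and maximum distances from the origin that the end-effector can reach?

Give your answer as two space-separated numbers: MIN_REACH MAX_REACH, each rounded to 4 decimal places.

Answer: 7.5000 11.3000

Derivation:
Link lengths: [9.4, 1.9]
max_reach = 9.4 + 1.9 = 11.3
L_max = max([9.4, 1.9]) = 9.4
S (sum of others) = 11.3 - 9.4 = 1.9
min_reach = max(0, 9.4 - 1.9) = max(0, 7.5) = 7.5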